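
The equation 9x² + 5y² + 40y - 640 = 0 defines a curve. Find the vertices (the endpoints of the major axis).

Group the x- and y-terms: 9x² + 5(y² + 8y) = 640
Complete the square: 9x² + 5(y + 4)² = 640 + 0 + 80 = 720
Divide through by 720 to get x²/80 + (y + 4)²/144 = 1.
Ellipse, center (0, -4), major axis vertical; a² = 144, b² = 80.
a = 12. Vertices at (h, k ± a).

(0, -16) and (0, 8)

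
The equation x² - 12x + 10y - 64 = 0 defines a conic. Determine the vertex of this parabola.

Only x is squared. Complete the square in x: (x - 6)² = -10(y - 10).
Vertex (6, 10); 4p = -10 so p = -5/2. Opens down.

(6, 10)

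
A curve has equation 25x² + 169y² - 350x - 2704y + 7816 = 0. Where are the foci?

Group the x- and y-terms: 25(x² - 14x) + 169(y² - 16y) = -7816
Complete the square in x and y: 25(x - 7)² + 169(y - 8)² = -7816 + 1225 + 10816 = 4225
Dividing both sides by 4225: (x - 7)²/169 + (y - 8)²/25 = 1
Ellipse, center (7, 8), major axis horizontal; a² = 169, b² = 25.
c² = a² - b² = 169 - 25 = 144, so c = 12.
Foci lie on the horizontal axis through the center: (h ± c, k).

(-5, 8) and (19, 8)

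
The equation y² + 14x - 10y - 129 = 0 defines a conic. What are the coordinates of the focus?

(15/2, 5)

Only y is squared. Complete the square in y: (y - 5)² = -14(x - 11).
Vertex (11, 5); 4p = -14 so p = -7/2. Opens left.
Focus is p units from the vertex along the axis: (h + p, k).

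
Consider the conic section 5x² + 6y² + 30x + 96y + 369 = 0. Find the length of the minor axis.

5(x² + 6x) + 6(y² + 16y) = -369
Complete the square in x and y: 5(x + 3)² + 6(y + 8)² = -369 + 45 + 384 = 60
Divide through by 60 to get (x + 3)²/12 + (y + 8)²/10 = 1.
Ellipse, center (-3, -8), major axis horizontal; a² = 12, b² = 10.
b² = 10 so b = √10; the minor axis has length 2b = 2√10.

2√10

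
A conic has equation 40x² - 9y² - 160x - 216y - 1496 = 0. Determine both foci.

(-5, -12) and (9, -12)

40(x² - 4x) -9(y² + 24y) = 1496
Completing the square gives 40(x - 2)² -9(y + 12)² = 1496 + 160 - 1296 = 360.
Dividing both sides by 360: (x - 2)²/9 - (y + 12)²/40 = 1
Hyperbola, center (2, -12), transverse axis horizontal; a² = 9, b² = 40.
c² = a² + b² = 9 + 40 = 49, so c = 7.
Foci lie on the horizontal axis through the center: (h ± c, k).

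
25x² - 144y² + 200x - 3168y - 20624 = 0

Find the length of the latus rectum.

25/6

25(x² + 8x) -144(y² + 22y) = 20624
25(x + 4)² -144(y + 11)² = 20624 + 400 - 17424 = 3600
Divide by 3600: (x + 4)²/144 - (y + 11)²/25 = 1
Hyperbola, center (-4, -11), transverse axis horizontal; a² = 144, b² = 25.
Latus rectum length = 2b²/a = 2·25/12 = 25/6.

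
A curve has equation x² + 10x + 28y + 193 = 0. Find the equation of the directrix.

y = 1

Only x is squared. Complete the square in x: (x + 5)² = -28(y + 6).
Vertex (-5, -6); 4p = -28 so p = -7. Opens down.
Directrix is the horizontal line y = k − p = -6 − (-7) = 1.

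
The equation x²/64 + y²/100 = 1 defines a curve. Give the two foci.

Center (0, 0). The larger denominator 100 sits under the y-term, so the major axis is vertical; a² = 100, b² = 64.
c² = a² - b² = 100 - 64 = 36, so c = 6.
Foci lie on the vertical axis through the center: (h, k ± c).

(0, -6) and (0, 6)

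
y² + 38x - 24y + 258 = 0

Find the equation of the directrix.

x = 13/2

Only y is squared. Complete the square in y: (y - 12)² = -38(x + 3).
Vertex (-3, 12); 4p = -38 so p = -19/2. Opens left.
Directrix is the vertical line x = h − p = -3 − (-19/2) = 13/2.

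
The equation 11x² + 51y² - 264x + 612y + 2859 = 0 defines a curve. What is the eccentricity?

e = 2√510/51

Rearranging, 11(x² - 24x) + 51(y² + 12y) = -2859.
11(x - 12)² + 51(y + 6)² = -2859 + 1584 + 1836 = 561
Divide through by 561 to get (x - 12)²/51 + (y + 6)²/11 = 1.
Ellipse, center (12, -6), major axis horizontal; a² = 51, b² = 11.
c² = a² - b² = 40, so c = 2√10.
e = c/a = 2√10/√51 = 2√510/51.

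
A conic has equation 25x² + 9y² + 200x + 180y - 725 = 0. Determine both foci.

25(x² + 8x) + 9(y² + 20y) = 725
Complete the square in x and y: 25(x + 4)² + 9(y + 10)² = 725 + 400 + 900 = 2025
Dividing both sides by 2025: (x + 4)²/81 + (y + 10)²/225 = 1
Ellipse, center (-4, -10), major axis vertical; a² = 225, b² = 81.
c² = a² - b² = 225 - 81 = 144, so c = 12.
Foci lie on the vertical axis through the center: (h, k ± c).

(-4, -22) and (-4, 2)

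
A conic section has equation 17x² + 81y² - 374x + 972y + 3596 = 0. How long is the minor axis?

17(x² - 22x) + 81(y² + 12y) = -3596
Complete the square in x and y: 17(x - 11)² + 81(y + 6)² = -3596 + 2057 + 2916 = 1377
Dividing both sides by 1377: (x - 11)²/81 + (y + 6)²/17 = 1
Ellipse, center (11, -6), major axis horizontal; a² = 81, b² = 17.
b² = 17 so b = √17; the minor axis has length 2b = 2√17.

2√17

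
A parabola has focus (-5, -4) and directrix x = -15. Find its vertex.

(-10, -4)

The vertex is the midpoint between the focus and the directrix along the axis of symmetry.
Axis is horizontal (directrix is vertical). Vertex x-coordinate = (-5 + (-15))/2 = -10; y-coordinate = -4.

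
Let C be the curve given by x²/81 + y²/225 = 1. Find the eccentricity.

e = 4/5

Center (0, 0). The larger denominator 225 sits under the y-term, so the major axis is vertical; a² = 225, b² = 81.
c² = a² - b² = 144, so c = 12.
e = c/a = 12/15 = 4/5.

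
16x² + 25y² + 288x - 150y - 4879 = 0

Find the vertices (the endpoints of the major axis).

Group: 16(x² + 18x) + 25(y² - 6y) = 4879
Complete the square: 16(x + 9)² + 25(y - 3)² = 4879 + 1296 + 225 = 6400
Divide through by 6400 to get (x + 9)²/400 + (y - 3)²/256 = 1.
Ellipse, center (-9, 3), major axis horizontal; a² = 400, b² = 256.
a = 20. Vertices at (h ± a, k).

(-29, 3) and (11, 3)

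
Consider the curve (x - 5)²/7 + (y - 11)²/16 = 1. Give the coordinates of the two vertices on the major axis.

Center (5, 11). The larger denominator 16 sits under the y-term, so the major axis is vertical; a² = 16, b² = 7.
a = 4. Vertices at (h, k ± a).

(5, 7) and (5, 15)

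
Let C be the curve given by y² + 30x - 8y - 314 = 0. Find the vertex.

(11, 4)

Only y is squared. Complete the square in y: (y - 4)² = -30(x - 11).
Vertex (11, 4); 4p = -30 so p = -15/2. Opens left.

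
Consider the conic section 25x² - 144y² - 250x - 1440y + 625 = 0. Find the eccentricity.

Rearranging, 25(x² - 10x) -144(y² + 10y) = -625.
Completing the square gives 25(x - 5)² -144(y + 5)² = -625 + 625 - 3600 = -3600.
Divide through by -3600 to get (y + 5)²/25 - (x - 5)²/144 = 1.
Hyperbola, center (5, -5), transverse axis vertical; a² = 25, b² = 144.
c² = a² + b² = 169, so c = 13.
e = c/a = 13/5.

e = 13/5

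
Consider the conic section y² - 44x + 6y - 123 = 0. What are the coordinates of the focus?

Only y is squared. Complete the square in y: (y + 3)² = 44(x + 3).
Vertex (-3, -3); 4p = 44 so p = 11. Opens right.
Focus is p units from the vertex along the axis: (h + p, k).

(8, -3)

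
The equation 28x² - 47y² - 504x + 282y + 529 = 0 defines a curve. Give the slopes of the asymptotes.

2√329/47 and -2√329/47

Rearranging, 28(x² - 18x) -47(y² - 6y) = -529.
Complete the square: 28(x - 9)² -47(y - 3)² = -529 + 2268 - 423 = 1316
Dividing both sides by 1316: (x - 9)²/47 - (y - 3)²/28 = 1
Hyperbola, center (9, 3), transverse axis horizontal; a² = 47, b² = 28.
For a horizontal hyperbola the asymptotes have slope ±b/a.
Here that is ±2√7/√47 = ±2√329/47.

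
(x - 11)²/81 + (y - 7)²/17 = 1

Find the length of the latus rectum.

Center (11, 7). The larger denominator 81 sits under the x-term, so the major axis is horizontal; a² = 81, b² = 17.
Latus rectum length = 2b²/a = 2·17/9 = 34/9.

34/9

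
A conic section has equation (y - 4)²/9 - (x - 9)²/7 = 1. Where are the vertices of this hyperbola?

(9, 1) and (9, 7)

Center (9, 4). The positive term is the y-term, so the transverse axis is vertical; a² = 9, b² = 7.
a = 3. Vertices at (h, k ± a).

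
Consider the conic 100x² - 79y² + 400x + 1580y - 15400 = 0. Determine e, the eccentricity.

e = √14141/79

Collect terms: 100(x² + 4x) -79(y² - 20y) = 15400
100(x + 2)² -79(y - 10)² = 15400 + 400 - 7900 = 7900
Divide through by 7900 to get (x + 2)²/79 - (y - 10)²/100 = 1.
Hyperbola, center (-2, 10), transverse axis horizontal; a² = 79, b² = 100.
c² = a² + b² = 179, so c = √179.
e = c/a = √179/√79 = √14141/79.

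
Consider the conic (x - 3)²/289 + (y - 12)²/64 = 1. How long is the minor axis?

16

Center (3, 12). The larger denominator 289 sits under the x-term, so the major axis is horizontal; a² = 289, b² = 64.
b² = 64 so b = 8; the minor axis has length 2b = 16.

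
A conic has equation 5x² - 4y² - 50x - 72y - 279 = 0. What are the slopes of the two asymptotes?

5(x² - 10x) -4(y² + 18y) = 279
Complete the square in x and y: 5(x - 5)² -4(y + 9)² = 279 + 125 - 324 = 80
Divide by 80: (x - 5)²/16 - (y + 9)²/20 = 1
Hyperbola, center (5, -9), transverse axis horizontal; a² = 16, b² = 20.
For a horizontal hyperbola the asymptotes have slope ±b/a.
Here that is ±2√5/4 = ±√5/2.

√5/2 and -√5/2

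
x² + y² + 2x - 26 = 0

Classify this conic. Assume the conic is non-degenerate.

No xy term. Coefficients of x² and y² are A = 1, C = 1.
A = C (same sign) ⇒ circle.

circle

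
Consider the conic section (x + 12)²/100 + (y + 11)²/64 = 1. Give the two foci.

(-18, -11) and (-6, -11)

Center (-12, -11). The larger denominator 100 sits under the x-term, so the major axis is horizontal; a² = 100, b² = 64.
c² = a² - b² = 100 - 64 = 36, so c = 6.
Foci lie on the horizontal axis through the center: (h ± c, k).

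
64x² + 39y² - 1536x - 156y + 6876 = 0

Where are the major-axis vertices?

(12, -6) and (12, 10)

Collect terms: 64(x² - 24x) + 39(y² - 4y) = -6876
64(x - 12)² + 39(y - 2)² = -6876 + 9216 + 156 = 2496
Divide by 2496: (x - 12)²/39 + (y - 2)²/64 = 1
Ellipse, center (12, 2), major axis vertical; a² = 64, b² = 39.
a = 8. Vertices at (h, k ± a).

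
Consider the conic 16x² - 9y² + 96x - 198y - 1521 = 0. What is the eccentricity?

16(x² + 6x) -9(y² + 22y) = 1521
Completing the square gives 16(x + 3)² -9(y + 11)² = 1521 + 144 - 1089 = 576.
Dividing both sides by 576: (x + 3)²/36 - (y + 11)²/64 = 1
Hyperbola, center (-3, -11), transverse axis horizontal; a² = 36, b² = 64.
c² = a² + b² = 100, so c = 10.
e = c/a = 10/6 = 5/3.

e = 5/3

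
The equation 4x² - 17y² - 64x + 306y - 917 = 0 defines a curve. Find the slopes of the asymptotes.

Group: 4(x² - 16x) -17(y² - 18y) = 917
Completing the square gives 4(x - 8)² -17(y - 9)² = 917 + 256 - 1377 = -204.
Dividing both sides by -204: (y - 9)²/12 - (x - 8)²/51 = 1
Hyperbola, center (8, 9), transverse axis vertical; a² = 12, b² = 51.
For a vertical hyperbola the asymptotes have slope ±a/b.
Here that is ±2√3/√51 = ±2√17/17.

2√17/17 and -2√17/17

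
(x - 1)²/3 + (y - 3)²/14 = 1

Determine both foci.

Center (1, 3). The larger denominator 14 sits under the y-term, so the major axis is vertical; a² = 14, b² = 3.
c² = a² - b² = 14 - 3 = 11, so c = √11.
Foci lie on the vertical axis through the center: (h, k ± c).

(1, 3 - √11) and (1, 3 + √11)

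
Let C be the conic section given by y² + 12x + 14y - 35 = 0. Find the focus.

(4, -7)

Only y is squared. Complete the square in y: (y + 7)² = -12(x - 7).
Vertex (7, -7); 4p = -12 so p = -3. Opens left.
Focus is p units from the vertex along the axis: (h + p, k).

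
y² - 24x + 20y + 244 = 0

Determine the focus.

Only y is squared. Complete the square in y: (y + 10)² = 24(x - 6).
Vertex (6, -10); 4p = 24 so p = 6. Opens right.
Focus is p units from the vertex along the axis: (h + p, k).

(12, -10)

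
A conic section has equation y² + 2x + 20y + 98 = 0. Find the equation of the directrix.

x = 3/2

Only y is squared. Complete the square in y: (y + 10)² = -2(x - 1).
Vertex (1, -10); 4p = -2 so p = -1/2. Opens left.
Directrix is the vertical line x = h − p = 1 − (-1/2) = 3/2.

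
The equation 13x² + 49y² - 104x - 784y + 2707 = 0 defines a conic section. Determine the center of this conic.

(4, 8)

Group: 13(x² - 8x) + 49(y² - 16y) = -2707
13(x - 4)² + 49(y - 8)² = -2707 + 208 + 3136 = 637
Divide through by 637 to get (x - 4)²/49 + (y - 8)²/13 = 1.
Ellipse with center (4, 8).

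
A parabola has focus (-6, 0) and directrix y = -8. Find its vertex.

(-6, -4)

The vertex is the midpoint between the focus and the directrix along the axis of symmetry.
Axis is vertical (directrix is horizontal). Vertex y-coordinate = (0 + (-8))/2 = -4; x-coordinate = -6.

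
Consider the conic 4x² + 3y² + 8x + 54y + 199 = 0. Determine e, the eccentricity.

Group the x- and y-terms: 4(x² + 2x) + 3(y² + 18y) = -199
Complete the square: 4(x + 1)² + 3(y + 9)² = -199 + 4 + 243 = 48
Divide through by 48 to get (x + 1)²/12 + (y + 9)²/16 = 1.
Ellipse, center (-1, -9), major axis vertical; a² = 16, b² = 12.
c² = a² - b² = 4, so c = 2.
e = c/a = 2/4 = 1/2.

e = 1/2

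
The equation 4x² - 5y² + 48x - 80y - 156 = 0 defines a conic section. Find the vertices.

(-6, -10) and (-6, -6)

Group the x- and y-terms: 4(x² + 12x) -5(y² + 16y) = 156
Complete the square in x and y: 4(x + 6)² -5(y + 8)² = 156 + 144 - 320 = -20
Divide by -20: (y + 8)²/4 - (x + 6)²/5 = 1
Hyperbola, center (-6, -8), transverse axis vertical; a² = 4, b² = 5.
a = 2. Vertices at (h, k ± a).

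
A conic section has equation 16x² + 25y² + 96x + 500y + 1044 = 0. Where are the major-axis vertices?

Group: 16(x² + 6x) + 25(y² + 20y) = -1044
16(x + 3)² + 25(y + 10)² = -1044 + 144 + 2500 = 1600
Dividing both sides by 1600: (x + 3)²/100 + (y + 10)²/64 = 1
Ellipse, center (-3, -10), major axis horizontal; a² = 100, b² = 64.
a = 10. Vertices at (h ± a, k).

(-13, -10) and (7, -10)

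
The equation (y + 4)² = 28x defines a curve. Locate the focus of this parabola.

(7, -4)

Vertex (0, -4); 4p = 28 so p = 7. Opens right.
Focus is p units from the vertex along the axis: (h + p, k).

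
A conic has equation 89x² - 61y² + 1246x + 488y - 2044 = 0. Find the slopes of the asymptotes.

√5429/61 and -√5429/61

Rearranging, 89(x² + 14x) -61(y² - 8y) = 2044.
Complete the square: 89(x + 7)² -61(y - 4)² = 2044 + 4361 - 976 = 5429
Divide by 5429: (x + 7)²/61 - (y - 4)²/89 = 1
Hyperbola, center (-7, 4), transverse axis horizontal; a² = 61, b² = 89.
For a horizontal hyperbola the asymptotes have slope ±b/a.
Here that is ±√89/√61 = ±√5429/61.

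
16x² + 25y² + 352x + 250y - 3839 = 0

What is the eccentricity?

Group: 16(x² + 22x) + 25(y² + 10y) = 3839
Complete the square in x and y: 16(x + 11)² + 25(y + 5)² = 3839 + 1936 + 625 = 6400
Divide through by 6400 to get (x + 11)²/400 + (y + 5)²/256 = 1.
Ellipse, center (-11, -5), major axis horizontal; a² = 400, b² = 256.
c² = a² - b² = 144, so c = 12.
e = c/a = 12/20 = 3/5.

e = 3/5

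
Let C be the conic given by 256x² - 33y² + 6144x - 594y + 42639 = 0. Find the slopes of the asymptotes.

16√33/33 and -16√33/33

Collect terms: 256(x² + 24x) -33(y² + 18y) = -42639
Complete the square: 256(x + 12)² -33(y + 9)² = -42639 + 36864 - 2673 = -8448
Divide by -8448: (y + 9)²/256 - (x + 12)²/33 = 1
Hyperbola, center (-12, -9), transverse axis vertical; a² = 256, b² = 33.
For a vertical hyperbola the asymptotes have slope ±a/b.
Here that is ±16/√33 = ±16√33/33.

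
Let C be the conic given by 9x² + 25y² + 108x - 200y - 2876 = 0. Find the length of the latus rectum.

9(x² + 12x) + 25(y² - 8y) = 2876
Complete the square in x and y: 9(x + 6)² + 25(y - 4)² = 2876 + 324 + 400 = 3600
Divide by 3600: (x + 6)²/400 + (y - 4)²/144 = 1
Ellipse, center (-6, 4), major axis horizontal; a² = 400, b² = 144.
Latus rectum length = 2b²/a = 2·144/20 = 72/5.

72/5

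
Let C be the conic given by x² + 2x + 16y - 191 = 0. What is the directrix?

y = 16

Only x is squared. Complete the square in x: (x + 1)² = -16(y - 12).
Vertex (-1, 12); 4p = -16 so p = -4. Opens down.
Directrix is the horizontal line y = k − p = 12 − (-4) = 16.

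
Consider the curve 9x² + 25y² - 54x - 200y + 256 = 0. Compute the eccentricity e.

Group the x- and y-terms: 9(x² - 6x) + 25(y² - 8y) = -256
Complete the square in x and y: 9(x - 3)² + 25(y - 4)² = -256 + 81 + 400 = 225
Divide through by 225 to get (x - 3)²/25 + (y - 4)²/9 = 1.
Ellipse, center (3, 4), major axis horizontal; a² = 25, b² = 9.
c² = a² - b² = 16, so c = 4.
e = c/a = 4/5.

e = 4/5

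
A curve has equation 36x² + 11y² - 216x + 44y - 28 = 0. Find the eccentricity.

Group: 36(x² - 6x) + 11(y² + 4y) = 28
Completing the square gives 36(x - 3)² + 11(y + 2)² = 28 + 324 + 44 = 396.
Divide through by 396 to get (x - 3)²/11 + (y + 2)²/36 = 1.
Ellipse, center (3, -2), major axis vertical; a² = 36, b² = 11.
c² = a² - b² = 25, so c = 5.
e = c/a = 5/6.

e = 5/6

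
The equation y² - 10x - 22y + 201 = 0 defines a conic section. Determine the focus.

(21/2, 11)

Only y is squared. Complete the square in y: (y - 11)² = 10(x - 8).
Vertex (8, 11); 4p = 10 so p = 5/2. Opens right.
Focus is p units from the vertex along the axis: (h + p, k).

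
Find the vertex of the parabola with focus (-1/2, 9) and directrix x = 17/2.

(4, 9)

The vertex is the midpoint between the focus and the directrix along the axis of symmetry.
Axis is horizontal (directrix is vertical). Vertex x-coordinate = (-1/2 + 17/2)/2 = 4; y-coordinate = 9.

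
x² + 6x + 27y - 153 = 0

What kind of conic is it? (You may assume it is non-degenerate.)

parabola

No xy term. Coefficients of x² and y² are A = 1, C = 0.
Exactly one squared variable ⇒ parabola.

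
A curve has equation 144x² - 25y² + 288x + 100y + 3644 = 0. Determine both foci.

144(x² + 2x) -25(y² - 4y) = -3644
144(x + 1)² -25(y - 2)² = -3644 + 144 - 100 = -3600
Divide through by -3600 to get (y - 2)²/144 - (x + 1)²/25 = 1.
Hyperbola, center (-1, 2), transverse axis vertical; a² = 144, b² = 25.
c² = a² + b² = 144 + 25 = 169, so c = 13.
Foci lie on the vertical axis through the center: (h, k ± c).

(-1, -11) and (-1, 15)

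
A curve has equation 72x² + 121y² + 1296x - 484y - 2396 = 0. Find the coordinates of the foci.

(-16, 2) and (-2, 2)

Group the x- and y-terms: 72(x² + 18x) + 121(y² - 4y) = 2396
Completing the square gives 72(x + 9)² + 121(y - 2)² = 2396 + 5832 + 484 = 8712.
Divide by 8712: (x + 9)²/121 + (y - 2)²/72 = 1
Ellipse, center (-9, 2), major axis horizontal; a² = 121, b² = 72.
c² = a² - b² = 121 - 72 = 49, so c = 7.
Foci lie on the horizontal axis through the center: (h ± c, k).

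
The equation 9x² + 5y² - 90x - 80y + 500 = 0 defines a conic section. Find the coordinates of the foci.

(5, 6) and (5, 10)

Group the x- and y-terms: 9(x² - 10x) + 5(y² - 16y) = -500
Completing the square gives 9(x - 5)² + 5(y - 8)² = -500 + 225 + 320 = 45.
Divide by 45: (x - 5)²/5 + (y - 8)²/9 = 1
Ellipse, center (5, 8), major axis vertical; a² = 9, b² = 5.
c² = a² - b² = 9 - 5 = 4, so c = 2.
Foci lie on the vertical axis through the center: (h, k ± c).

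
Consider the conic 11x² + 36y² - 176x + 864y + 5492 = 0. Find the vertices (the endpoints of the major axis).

Collect terms: 11(x² - 16x) + 36(y² + 24y) = -5492
Completing the square gives 11(x - 8)² + 36(y + 12)² = -5492 + 704 + 5184 = 396.
Divide through by 396 to get (x - 8)²/36 + (y + 12)²/11 = 1.
Ellipse, center (8, -12), major axis horizontal; a² = 36, b² = 11.
a = 6. Vertices at (h ± a, k).

(2, -12) and (14, -12)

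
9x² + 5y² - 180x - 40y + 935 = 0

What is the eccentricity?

e = 2/3

Group the x- and y-terms: 9(x² - 20x) + 5(y² - 8y) = -935
Complete the square in x and y: 9(x - 10)² + 5(y - 4)² = -935 + 900 + 80 = 45
Dividing both sides by 45: (x - 10)²/5 + (y - 4)²/9 = 1
Ellipse, center (10, 4), major axis vertical; a² = 9, b² = 5.
c² = a² - b² = 4, so c = 2.
e = c/a = 2/3.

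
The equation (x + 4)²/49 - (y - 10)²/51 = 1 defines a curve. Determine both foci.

(-14, 10) and (6, 10)

Center (-4, 10). The positive term is the x-term, so the transverse axis is horizontal; a² = 49, b² = 51.
c² = a² + b² = 49 + 51 = 100, so c = 10.
Foci lie on the horizontal axis through the center: (h ± c, k).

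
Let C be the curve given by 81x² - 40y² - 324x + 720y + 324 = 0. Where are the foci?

Collect terms: 81(x² - 4x) -40(y² - 18y) = -324
Complete the square in x and y: 81(x - 2)² -40(y - 9)² = -324 + 324 - 3240 = -3240
Dividing both sides by -3240: (y - 9)²/81 - (x - 2)²/40 = 1
Hyperbola, center (2, 9), transverse axis vertical; a² = 81, b² = 40.
c² = a² + b² = 81 + 40 = 121, so c = 11.
Foci lie on the vertical axis through the center: (h, k ± c).

(2, -2) and (2, 20)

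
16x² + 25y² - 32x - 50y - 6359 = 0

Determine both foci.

Group: 16(x² - 2x) + 25(y² - 2y) = 6359
16(x - 1)² + 25(y - 1)² = 6359 + 16 + 25 = 6400
Divide by 6400: (x - 1)²/400 + (y - 1)²/256 = 1
Ellipse, center (1, 1), major axis horizontal; a² = 400, b² = 256.
c² = a² - b² = 400 - 256 = 144, so c = 12.
Foci lie on the horizontal axis through the center: (h ± c, k).

(-11, 1) and (13, 1)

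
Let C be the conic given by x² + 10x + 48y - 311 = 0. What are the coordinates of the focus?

Only x is squared. Complete the square in x: (x + 5)² = -48(y - 7).
Vertex (-5, 7); 4p = -48 so p = -12. Opens down.
Focus is p units from the vertex along the axis: (h, k + p).

(-5, -5)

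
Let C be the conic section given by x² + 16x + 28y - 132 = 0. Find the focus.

Only x is squared. Complete the square in x: (x + 8)² = -28(y - 7).
Vertex (-8, 7); 4p = -28 so p = -7. Opens down.
Focus is p units from the vertex along the axis: (h, k + p).

(-8, 0)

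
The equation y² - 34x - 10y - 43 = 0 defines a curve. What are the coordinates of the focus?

(13/2, 5)

Only y is squared. Complete the square in y: (y - 5)² = 34(x + 2).
Vertex (-2, 5); 4p = 34 so p = 17/2. Opens right.
Focus is p units from the vertex along the axis: (h + p, k).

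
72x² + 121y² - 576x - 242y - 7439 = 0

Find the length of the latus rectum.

Rearranging, 72(x² - 8x) + 121(y² - 2y) = 7439.
Complete the square: 72(x - 4)² + 121(y - 1)² = 7439 + 1152 + 121 = 8712
Divide by 8712: (x - 4)²/121 + (y - 1)²/72 = 1
Ellipse, center (4, 1), major axis horizontal; a² = 121, b² = 72.
Latus rectum length = 2b²/a = 2·72/11 = 144/11.

144/11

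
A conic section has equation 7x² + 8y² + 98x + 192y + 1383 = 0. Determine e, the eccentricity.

e = √2/4

Group: 7(x² + 14x) + 8(y² + 24y) = -1383
Completing the square gives 7(x + 7)² + 8(y + 12)² = -1383 + 343 + 1152 = 112.
Divide through by 112 to get (x + 7)²/16 + (y + 12)²/14 = 1.
Ellipse, center (-7, -12), major axis horizontal; a² = 16, b² = 14.
c² = a² - b² = 2, so c = √2.
e = c/a = √2/4.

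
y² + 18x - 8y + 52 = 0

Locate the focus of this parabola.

Only y is squared. Complete the square in y: (y - 4)² = -18(x + 2).
Vertex (-2, 4); 4p = -18 so p = -9/2. Opens left.
Focus is p units from the vertex along the axis: (h + p, k).

(-13/2, 4)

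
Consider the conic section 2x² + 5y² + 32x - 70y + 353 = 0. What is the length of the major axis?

Group: 2(x² + 16x) + 5(y² - 14y) = -353
Completing the square gives 2(x + 8)² + 5(y - 7)² = -353 + 128 + 245 = 20.
Divide through by 20 to get (x + 8)²/10 + (y - 7)²/4 = 1.
Ellipse, center (-8, 7), major axis horizontal; a² = 10, b² = 4.
a² = 10 so a = √10; the major axis has length 2a = 2√10.

2√10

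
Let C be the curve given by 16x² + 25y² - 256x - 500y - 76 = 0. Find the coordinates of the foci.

Collect terms: 16(x² - 16x) + 25(y² - 20y) = 76
16(x - 8)² + 25(y - 10)² = 76 + 1024 + 2500 = 3600
Divide through by 3600 to get (x - 8)²/225 + (y - 10)²/144 = 1.
Ellipse, center (8, 10), major axis horizontal; a² = 225, b² = 144.
c² = a² - b² = 225 - 144 = 81, so c = 9.
Foci lie on the horizontal axis through the center: (h ± c, k).

(-1, 10) and (17, 10)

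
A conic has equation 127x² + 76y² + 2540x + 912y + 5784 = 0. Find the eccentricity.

Group: 127(x² + 20x) + 76(y² + 12y) = -5784
127(x + 10)² + 76(y + 6)² = -5784 + 12700 + 2736 = 9652
Divide through by 9652 to get (x + 10)²/76 + (y + 6)²/127 = 1.
Ellipse, center (-10, -6), major axis vertical; a² = 127, b² = 76.
c² = a² - b² = 51, so c = √51.
e = c/a = √51/√127 = √6477/127.

e = √6477/127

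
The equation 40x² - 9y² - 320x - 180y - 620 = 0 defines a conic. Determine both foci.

(-3, -10) and (11, -10)

40(x² - 8x) -9(y² + 20y) = 620
Complete the square in x and y: 40(x - 4)² -9(y + 10)² = 620 + 640 - 900 = 360
Divide by 360: (x - 4)²/9 - (y + 10)²/40 = 1
Hyperbola, center (4, -10), transverse axis horizontal; a² = 9, b² = 40.
c² = a² + b² = 9 + 40 = 49, so c = 7.
Foci lie on the horizontal axis through the center: (h ± c, k).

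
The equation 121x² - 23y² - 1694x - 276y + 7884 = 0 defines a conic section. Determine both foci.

(7, -18) and (7, 6)

Group the x- and y-terms: 121(x² - 14x) -23(y² + 12y) = -7884
121(x - 7)² -23(y + 6)² = -7884 + 5929 - 828 = -2783
Divide by -2783: (y + 6)²/121 - (x - 7)²/23 = 1
Hyperbola, center (7, -6), transverse axis vertical; a² = 121, b² = 23.
c² = a² + b² = 121 + 23 = 144, so c = 12.
Foci lie on the vertical axis through the center: (h, k ± c).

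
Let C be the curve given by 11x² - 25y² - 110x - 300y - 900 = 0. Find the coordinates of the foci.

Rearranging, 11(x² - 10x) -25(y² + 12y) = 900.
Complete the square in x and y: 11(x - 5)² -25(y + 6)² = 900 + 275 - 900 = 275
Dividing both sides by 275: (x - 5)²/25 - (y + 6)²/11 = 1
Hyperbola, center (5, -6), transverse axis horizontal; a² = 25, b² = 11.
c² = a² + b² = 25 + 11 = 36, so c = 6.
Foci lie on the horizontal axis through the center: (h ± c, k).

(-1, -6) and (11, -6)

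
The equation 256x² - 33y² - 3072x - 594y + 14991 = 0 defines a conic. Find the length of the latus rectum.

256(x² - 12x) -33(y² + 18y) = -14991
Complete the square in x and y: 256(x - 6)² -33(y + 9)² = -14991 + 9216 - 2673 = -8448
Dividing both sides by -8448: (y + 9)²/256 - (x - 6)²/33 = 1
Hyperbola, center (6, -9), transverse axis vertical; a² = 256, b² = 33.
Latus rectum length = 2b²/a = 2·33/16 = 33/8.

33/8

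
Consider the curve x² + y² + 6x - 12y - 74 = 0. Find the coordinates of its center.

(-3, 6)

Collect terms: (x² + 6x) + (y² - 12y) = 74
Complete the square: (x + 3)² + (y - 6)² = 74 + 9 + 36 = 119
So (x + 3)² + (y - 6)² = 119.
Circle centered at (-3, 6) with r² = 119.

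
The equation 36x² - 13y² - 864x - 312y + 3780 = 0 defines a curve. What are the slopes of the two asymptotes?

6√13/13 and -6√13/13

Rearranging, 36(x² - 24x) -13(y² + 24y) = -3780.
Completing the square gives 36(x - 12)² -13(y + 12)² = -3780 + 5184 - 1872 = -468.
Divide through by -468 to get (y + 12)²/36 - (x - 12)²/13 = 1.
Hyperbola, center (12, -12), transverse axis vertical; a² = 36, b² = 13.
For a vertical hyperbola the asymptotes have slope ±a/b.
Here that is ±6/√13 = ±6√13/13.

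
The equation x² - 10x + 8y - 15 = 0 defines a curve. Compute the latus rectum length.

8

Only x is squared. Complete the square in x: (x - 5)² = -8(y - 5).
Vertex (5, 5); 4p = -8 so p = -2. Opens down.
Latus rectum length = |4p| = 8.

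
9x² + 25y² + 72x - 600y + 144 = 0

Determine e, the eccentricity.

e = 4/5

Group the x- and y-terms: 9(x² + 8x) + 25(y² - 24y) = -144
Complete the square in x and y: 9(x + 4)² + 25(y - 12)² = -144 + 144 + 3600 = 3600
Divide by 3600: (x + 4)²/400 + (y - 12)²/144 = 1
Ellipse, center (-4, 12), major axis horizontal; a² = 400, b² = 144.
c² = a² - b² = 256, so c = 16.
e = c/a = 16/20 = 4/5.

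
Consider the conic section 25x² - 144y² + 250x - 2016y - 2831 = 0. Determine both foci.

Group the x- and y-terms: 25(x² + 10x) -144(y² + 14y) = 2831
Complete the square: 25(x + 5)² -144(y + 7)² = 2831 + 625 - 7056 = -3600
Divide through by -3600 to get (y + 7)²/25 - (x + 5)²/144 = 1.
Hyperbola, center (-5, -7), transverse axis vertical; a² = 25, b² = 144.
c² = a² + b² = 25 + 144 = 169, so c = 13.
Foci lie on the vertical axis through the center: (h, k ± c).

(-5, -20) and (-5, 6)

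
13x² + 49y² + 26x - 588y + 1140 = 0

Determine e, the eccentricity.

Rearranging, 13(x² + 2x) + 49(y² - 12y) = -1140.
Complete the square in x and y: 13(x + 1)² + 49(y - 6)² = -1140 + 13 + 1764 = 637
Divide by 637: (x + 1)²/49 + (y - 6)²/13 = 1
Ellipse, center (-1, 6), major axis horizontal; a² = 49, b² = 13.
c² = a² - b² = 36, so c = 6.
e = c/a = 6/7.

e = 6/7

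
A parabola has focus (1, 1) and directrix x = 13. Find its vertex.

The vertex is the midpoint between the focus and the directrix along the axis of symmetry.
Axis is horizontal (directrix is vertical). Vertex x-coordinate = (1 + 13)/2 = 7; y-coordinate = 1.

(7, 1)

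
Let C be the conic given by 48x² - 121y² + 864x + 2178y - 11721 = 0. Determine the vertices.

Group the x- and y-terms: 48(x² + 18x) -121(y² - 18y) = 11721
48(x + 9)² -121(y - 9)² = 11721 + 3888 - 9801 = 5808
Divide by 5808: (x + 9)²/121 - (y - 9)²/48 = 1
Hyperbola, center (-9, 9), transverse axis horizontal; a² = 121, b² = 48.
a = 11. Vertices at (h ± a, k).

(-20, 9) and (2, 9)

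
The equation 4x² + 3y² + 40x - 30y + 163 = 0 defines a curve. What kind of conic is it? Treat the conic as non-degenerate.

ellipse

No xy term. Coefficients of x² and y² are A = 4, C = 3.
A and C have the same sign but A ≠ C ⇒ ellipse.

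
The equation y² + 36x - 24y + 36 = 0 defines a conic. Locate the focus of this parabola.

Only y is squared. Complete the square in y: (y - 12)² = -36(x - 3).
Vertex (3, 12); 4p = -36 so p = -9. Opens left.
Focus is p units from the vertex along the axis: (h + p, k).

(-6, 12)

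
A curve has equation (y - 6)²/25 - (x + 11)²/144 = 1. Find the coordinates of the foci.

Center (-11, 6). The positive term is the y-term, so the transverse axis is vertical; a² = 25, b² = 144.
c² = a² + b² = 25 + 144 = 169, so c = 13.
Foci lie on the vertical axis through the center: (h, k ± c).

(-11, -7) and (-11, 19)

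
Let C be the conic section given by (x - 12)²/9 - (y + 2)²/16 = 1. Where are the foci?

Center (12, -2). The positive term is the x-term, so the transverse axis is horizontal; a² = 9, b² = 16.
c² = a² + b² = 9 + 16 = 25, so c = 5.
Foci lie on the horizontal axis through the center: (h ± c, k).

(7, -2) and (17, -2)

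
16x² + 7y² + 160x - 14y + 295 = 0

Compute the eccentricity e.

e = 3/4

16(x² + 10x) + 7(y² - 2y) = -295
Complete the square in x and y: 16(x + 5)² + 7(y - 1)² = -295 + 400 + 7 = 112
Divide by 112: (x + 5)²/7 + (y - 1)²/16 = 1
Ellipse, center (-5, 1), major axis vertical; a² = 16, b² = 7.
c² = a² - b² = 9, so c = 3.
e = c/a = 3/4.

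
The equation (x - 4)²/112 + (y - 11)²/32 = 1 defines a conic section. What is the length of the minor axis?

Center (4, 11). The larger denominator 112 sits under the x-term, so the major axis is horizontal; a² = 112, b² = 32.
b² = 32 so b = 4√2; the minor axis has length 2b = 8√2.

8√2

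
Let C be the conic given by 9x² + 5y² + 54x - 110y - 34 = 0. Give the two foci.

(-3, 3) and (-3, 19)

Collect terms: 9(x² + 6x) + 5(y² - 22y) = 34
Complete the square: 9(x + 3)² + 5(y - 11)² = 34 + 81 + 605 = 720
Dividing both sides by 720: (x + 3)²/80 + (y - 11)²/144 = 1
Ellipse, center (-3, 11), major axis vertical; a² = 144, b² = 80.
c² = a² - b² = 144 - 80 = 64, so c = 8.
Foci lie on the vertical axis through the center: (h, k ± c).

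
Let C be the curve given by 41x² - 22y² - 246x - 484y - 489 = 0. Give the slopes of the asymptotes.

41(x² - 6x) -22(y² + 22y) = 489
Completing the square gives 41(x - 3)² -22(y + 11)² = 489 + 369 - 2662 = -1804.
Divide by -1804: (y + 11)²/82 - (x - 3)²/44 = 1
Hyperbola, center (3, -11), transverse axis vertical; a² = 82, b² = 44.
For a vertical hyperbola the asymptotes have slope ±a/b.
Here that is ±√82/2√11 = ±√902/22.

√902/22 and -√902/22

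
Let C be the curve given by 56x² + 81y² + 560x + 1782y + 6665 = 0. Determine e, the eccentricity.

Collect terms: 56(x² + 10x) + 81(y² + 22y) = -6665
Complete the square: 56(x + 5)² + 81(y + 11)² = -6665 + 1400 + 9801 = 4536
Divide through by 4536 to get (x + 5)²/81 + (y + 11)²/56 = 1.
Ellipse, center (-5, -11), major axis horizontal; a² = 81, b² = 56.
c² = a² - b² = 25, so c = 5.
e = c/a = 5/9.

e = 5/9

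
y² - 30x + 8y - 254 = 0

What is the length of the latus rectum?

Only y is squared. Complete the square in y: (y + 4)² = 30(x + 9).
Vertex (-9, -4); 4p = 30 so p = 15/2. Opens right.
Latus rectum length = |4p| = 30.

30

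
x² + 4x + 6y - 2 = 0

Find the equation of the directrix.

y = 5/2

Only x is squared. Complete the square in x: (x + 2)² = -6(y - 1).
Vertex (-2, 1); 4p = -6 so p = -3/2. Opens down.
Directrix is the horizontal line y = k − p = 1 − (-3/2) = 5/2.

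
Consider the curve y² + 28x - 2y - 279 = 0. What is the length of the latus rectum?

28

Only y is squared. Complete the square in y: (y - 1)² = -28(x - 10).
Vertex (10, 1); 4p = -28 so p = -7. Opens left.
Latus rectum length = |4p| = 28.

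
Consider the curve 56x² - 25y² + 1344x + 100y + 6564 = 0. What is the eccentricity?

e = 9/5

Group: 56(x² + 24x) -25(y² - 4y) = -6564
Completing the square gives 56(x + 12)² -25(y - 2)² = -6564 + 8064 - 100 = 1400.
Dividing both sides by 1400: (x + 12)²/25 - (y - 2)²/56 = 1
Hyperbola, center (-12, 2), transverse axis horizontal; a² = 25, b² = 56.
c² = a² + b² = 81, so c = 9.
e = c/a = 9/5.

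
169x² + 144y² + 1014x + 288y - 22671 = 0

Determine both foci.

(-3, -6) and (-3, 4)

Group the x- and y-terms: 169(x² + 6x) + 144(y² + 2y) = 22671
Completing the square gives 169(x + 3)² + 144(y + 1)² = 22671 + 1521 + 144 = 24336.
Dividing both sides by 24336: (x + 3)²/144 + (y + 1)²/169 = 1
Ellipse, center (-3, -1), major axis vertical; a² = 169, b² = 144.
c² = a² - b² = 169 - 144 = 25, so c = 5.
Foci lie on the vertical axis through the center: (h, k ± c).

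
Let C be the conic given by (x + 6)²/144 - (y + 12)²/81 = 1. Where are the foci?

Center (-6, -12). The positive term is the x-term, so the transverse axis is horizontal; a² = 144, b² = 81.
c² = a² + b² = 144 + 81 = 225, so c = 15.
Foci lie on the horizontal axis through the center: (h ± c, k).

(-21, -12) and (9, -12)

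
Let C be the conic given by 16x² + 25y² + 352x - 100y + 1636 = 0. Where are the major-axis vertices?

(-16, 2) and (-6, 2)

Group the x- and y-terms: 16(x² + 22x) + 25(y² - 4y) = -1636
Completing the square gives 16(x + 11)² + 25(y - 2)² = -1636 + 1936 + 100 = 400.
Divide by 400: (x + 11)²/25 + (y - 2)²/16 = 1
Ellipse, center (-11, 2), major axis horizontal; a² = 25, b² = 16.
a = 5. Vertices at (h ± a, k).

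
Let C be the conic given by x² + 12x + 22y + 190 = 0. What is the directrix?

y = -3/2

Only x is squared. Complete the square in x: (x + 6)² = -22(y + 7).
Vertex (-6, -7); 4p = -22 so p = -11/2. Opens down.
Directrix is the horizontal line y = k − p = -7 − (-11/2) = -3/2.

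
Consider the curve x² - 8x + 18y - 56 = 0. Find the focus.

(4, -1/2)

Only x is squared. Complete the square in x: (x - 4)² = -18(y - 4).
Vertex (4, 4); 4p = -18 so p = -9/2. Opens down.
Focus is p units from the vertex along the axis: (h, k + p).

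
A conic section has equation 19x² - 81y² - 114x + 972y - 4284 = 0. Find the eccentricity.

e = 10/9

Group the x- and y-terms: 19(x² - 6x) -81(y² - 12y) = 4284
Complete the square in x and y: 19(x - 3)² -81(y - 6)² = 4284 + 171 - 2916 = 1539
Dividing both sides by 1539: (x - 3)²/81 - (y - 6)²/19 = 1
Hyperbola, center (3, 6), transverse axis horizontal; a² = 81, b² = 19.
c² = a² + b² = 100, so c = 10.
e = c/a = 10/9.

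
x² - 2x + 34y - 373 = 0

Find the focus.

Only x is squared. Complete the square in x: (x - 1)² = -34(y - 11).
Vertex (1, 11); 4p = -34 so p = -17/2. Opens down.
Focus is p units from the vertex along the axis: (h, k + p).

(1, 5/2)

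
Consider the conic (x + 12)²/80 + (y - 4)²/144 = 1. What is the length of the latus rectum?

Center (-12, 4). The larger denominator 144 sits under the y-term, so the major axis is vertical; a² = 144, b² = 80.
Latus rectum length = 2b²/a = 2·80/12 = 40/3.

40/3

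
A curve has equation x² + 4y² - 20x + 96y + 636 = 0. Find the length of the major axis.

4√10

(x² - 20x) + 4(y² + 24y) = -636
Complete the square in x and y: (x - 10)² + 4(y + 12)² = -636 + 100 + 576 = 40
Divide through by 40 to get (x - 10)²/40 + (y + 12)²/10 = 1.
Ellipse, center (10, -12), major axis horizontal; a² = 40, b² = 10.
a² = 40 so a = 2√10; the major axis has length 2a = 4√10.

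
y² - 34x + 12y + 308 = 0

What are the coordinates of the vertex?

Only y is squared. Complete the square in y: (y + 6)² = 34(x - 8).
Vertex (8, -6); 4p = 34 so p = 17/2. Opens right.

(8, -6)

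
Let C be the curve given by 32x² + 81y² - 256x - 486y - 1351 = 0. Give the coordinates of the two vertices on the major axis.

(-5, 3) and (13, 3)

Collect terms: 32(x² - 8x) + 81(y² - 6y) = 1351
32(x - 4)² + 81(y - 3)² = 1351 + 512 + 729 = 2592
Divide by 2592: (x - 4)²/81 + (y - 3)²/32 = 1
Ellipse, center (4, 3), major axis horizontal; a² = 81, b² = 32.
a = 9. Vertices at (h ± a, k).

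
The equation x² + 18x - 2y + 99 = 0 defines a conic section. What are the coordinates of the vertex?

(-9, 9)

Only x is squared. Complete the square in x: (x + 9)² = 2(y - 9).
Vertex (-9, 9); 4p = 2 so p = 1/2. Opens up.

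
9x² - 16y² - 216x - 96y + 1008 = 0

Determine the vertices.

(8, -3) and (16, -3)

Rearranging, 9(x² - 24x) -16(y² + 6y) = -1008.
Complete the square: 9(x - 12)² -16(y + 3)² = -1008 + 1296 - 144 = 144
Divide through by 144 to get (x - 12)²/16 - (y + 3)²/9 = 1.
Hyperbola, center (12, -3), transverse axis horizontal; a² = 16, b² = 9.
a = 4. Vertices at (h ± a, k).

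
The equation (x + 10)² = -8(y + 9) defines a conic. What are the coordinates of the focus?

(-10, -11)

Vertex (-10, -9); 4p = -8 so p = -2. Opens down.
Focus is p units from the vertex along the axis: (h, k + p).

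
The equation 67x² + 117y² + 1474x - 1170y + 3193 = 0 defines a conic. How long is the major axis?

Group: 67(x² + 22x) + 117(y² - 10y) = -3193
Complete the square: 67(x + 11)² + 117(y - 5)² = -3193 + 8107 + 2925 = 7839
Divide through by 7839 to get (x + 11)²/117 + (y - 5)²/67 = 1.
Ellipse, center (-11, 5), major axis horizontal; a² = 117, b² = 67.
a² = 117 so a = 3√13; the major axis has length 2a = 6√13.

6√13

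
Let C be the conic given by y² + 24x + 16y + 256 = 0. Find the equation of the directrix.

x = -2

Only y is squared. Complete the square in y: (y + 8)² = -24(x + 8).
Vertex (-8, -8); 4p = -24 so p = -6. Opens left.
Directrix is the vertical line x = h − p = -8 − (-6) = -2.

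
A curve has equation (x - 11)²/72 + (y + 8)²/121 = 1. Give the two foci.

Center (11, -8). The larger denominator 121 sits under the y-term, so the major axis is vertical; a² = 121, b² = 72.
c² = a² - b² = 121 - 72 = 49, so c = 7.
Foci lie on the vertical axis through the center: (h, k ± c).

(11, -15) and (11, -1)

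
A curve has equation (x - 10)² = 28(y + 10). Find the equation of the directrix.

Vertex (10, -10); 4p = 28 so p = 7. Opens up.
Directrix is the horizontal line y = k − p = -10 − (7) = -17.

y = -17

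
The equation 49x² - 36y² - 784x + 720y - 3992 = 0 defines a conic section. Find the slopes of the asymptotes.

7/6 and -7/6

Collect terms: 49(x² - 16x) -36(y² - 20y) = 3992
Completing the square gives 49(x - 8)² -36(y - 10)² = 3992 + 3136 - 3600 = 3528.
Dividing both sides by 3528: (x - 8)²/72 - (y - 10)²/98 = 1
Hyperbola, center (8, 10), transverse axis horizontal; a² = 72, b² = 98.
For a horizontal hyperbola the asymptotes have slope ±b/a.
Here that is ±7√2/6√2 = ±7/6.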